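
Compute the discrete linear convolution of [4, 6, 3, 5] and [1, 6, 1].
y[0] = 4×1 = 4; y[1] = 4×6 + 6×1 = 30; y[2] = 4×1 + 6×6 + 3×1 = 43; y[3] = 6×1 + 3×6 + 5×1 = 29; y[4] = 3×1 + 5×6 = 33; y[5] = 5×1 = 5

[4, 30, 43, 29, 33, 5]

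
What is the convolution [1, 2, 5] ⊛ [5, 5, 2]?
y[0] = 1×5 = 5; y[1] = 1×5 + 2×5 = 15; y[2] = 1×2 + 2×5 + 5×5 = 37; y[3] = 2×2 + 5×5 = 29; y[4] = 5×2 = 10

[5, 15, 37, 29, 10]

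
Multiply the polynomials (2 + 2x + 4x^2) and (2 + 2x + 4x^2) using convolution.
Ascending coefficients: a = [2, 2, 4], b = [2, 2, 4]. c[0] = 2×2 = 4; c[1] = 2×2 + 2×2 = 8; c[2] = 2×4 + 2×2 + 4×2 = 20; c[3] = 2×4 + 4×2 = 16; c[4] = 4×4 = 16. Result coefficients: [4, 8, 20, 16, 16] → 4 + 8x + 20x^2 + 16x^3 + 16x^4

4 + 8x + 20x^2 + 16x^3 + 16x^4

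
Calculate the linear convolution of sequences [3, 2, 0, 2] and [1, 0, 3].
y[0] = 3×1 = 3; y[1] = 3×0 + 2×1 = 2; y[2] = 3×3 + 2×0 + 0×1 = 9; y[3] = 2×3 + 0×0 + 2×1 = 8; y[4] = 0×3 + 2×0 = 0; y[5] = 2×3 = 6

[3, 2, 9, 8, 0, 6]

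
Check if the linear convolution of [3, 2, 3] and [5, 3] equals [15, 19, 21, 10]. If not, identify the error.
Recompute linear convolution of [3, 2, 3] and [5, 3]: y[0] = 3×5 = 15; y[1] = 3×3 + 2×5 = 19; y[2] = 2×3 + 3×5 = 21; y[3] = 3×3 = 9 → [15, 19, 21, 9]. Compare to given [15, 19, 21, 10]: they differ at index 3: given 10, correct 9, so answer: No

No. Error at index 3: given 10, correct 9.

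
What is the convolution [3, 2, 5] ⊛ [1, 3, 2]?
y[0] = 3×1 = 3; y[1] = 3×3 + 2×1 = 11; y[2] = 3×2 + 2×3 + 5×1 = 17; y[3] = 2×2 + 5×3 = 19; y[4] = 5×2 = 10

[3, 11, 17, 19, 10]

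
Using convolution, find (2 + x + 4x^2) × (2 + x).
Ascending coefficients: a = [2, 1, 4], b = [2, 1]. c[0] = 2×2 = 4; c[1] = 2×1 + 1×2 = 4; c[2] = 1×1 + 4×2 = 9; c[3] = 4×1 = 4. Result coefficients: [4, 4, 9, 4] → 4 + 4x + 9x^2 + 4x^3

4 + 4x + 9x^2 + 4x^3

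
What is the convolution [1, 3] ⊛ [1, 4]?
y[0] = 1×1 = 1; y[1] = 1×4 + 3×1 = 7; y[2] = 3×4 = 12

[1, 7, 12]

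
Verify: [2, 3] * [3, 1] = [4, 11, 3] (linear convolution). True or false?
Recompute linear convolution of [2, 3] and [3, 1]: y[0] = 2×3 = 6; y[1] = 2×1 + 3×3 = 11; y[2] = 3×1 = 3 → [6, 11, 3]. Compare to given [4, 11, 3]: they differ at index 0: given 4, correct 6, so answer: No

No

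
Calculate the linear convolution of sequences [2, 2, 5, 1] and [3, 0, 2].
y[0] = 2×3 = 6; y[1] = 2×0 + 2×3 = 6; y[2] = 2×2 + 2×0 + 5×3 = 19; y[3] = 2×2 + 5×0 + 1×3 = 7; y[4] = 5×2 + 1×0 = 10; y[5] = 1×2 = 2

[6, 6, 19, 7, 10, 2]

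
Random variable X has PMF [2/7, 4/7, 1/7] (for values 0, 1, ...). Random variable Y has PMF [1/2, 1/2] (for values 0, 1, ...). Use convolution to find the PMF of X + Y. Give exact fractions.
P(X+Y=k) = Σ_i P(X=i)·P(Y=k-i) — a convolution of [2/7, 4/7, 1/7] and [1/2, 1/2]. P(X+Y=0) = (2/7)×(1/2) = 1/7; P(X+Y=1) = (2/7)×(1/2) + (4/7)×(1/2) = 1/7 + 2/7 = 3/7; P(X+Y=2) = (4/7)×(1/2) + (1/7)×(1/2) = 2/7 + 1/14 = 5/14; P(X+Y=3) = (1/7)×(1/2) = 1/14. PMF: [1/7, 3/7, 5/14, 1/14] (sums to 1 ✓)

[1/7, 3/7, 5/14, 1/14]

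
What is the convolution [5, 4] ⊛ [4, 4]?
y[0] = 5×4 = 20; y[1] = 5×4 + 4×4 = 36; y[2] = 4×4 = 16

[20, 36, 16]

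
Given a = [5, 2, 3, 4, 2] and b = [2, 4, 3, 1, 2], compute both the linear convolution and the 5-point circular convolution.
Linear: y_lin[0] = 5×2 = 10; y_lin[1] = 5×4 + 2×2 = 24; y_lin[2] = 5×3 + 2×4 + 3×2 = 29; y_lin[3] = 5×1 + 2×3 + 3×4 + 4×2 = 31; y_lin[4] = 5×2 + 2×1 + 3×3 + 4×4 + 2×2 = 41; y_lin[5] = 2×2 + 3×1 + 4×3 + 2×4 = 27; y_lin[6] = 3×2 + 4×1 + 2×3 = 16; y_lin[7] = 4×2 + 2×1 = 10; y_lin[8] = 2×2 = 4 → [10, 24, 29, 31, 41, 27, 16, 10, 4]. Circular (length 5): y[0] = 5×2 + 2×2 + 3×1 + 4×3 + 2×4 = 37; y[1] = 5×4 + 2×2 + 3×2 + 4×1 + 2×3 = 40; y[2] = 5×3 + 2×4 + 3×2 + 4×2 + 2×1 = 39; y[3] = 5×1 + 2×3 + 3×4 + 4×2 + 2×2 = 35; y[4] = 5×2 + 2×1 + 3×3 + 4×4 + 2×2 = 41 → [37, 40, 39, 35, 41]

Linear: [10, 24, 29, 31, 41, 27, 16, 10, 4], Circular: [37, 40, 39, 35, 41]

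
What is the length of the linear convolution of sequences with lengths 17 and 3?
Linear/full convolution length: m + n - 1 = 17 + 3 - 1 = 19

19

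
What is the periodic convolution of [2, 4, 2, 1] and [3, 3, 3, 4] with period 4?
Use y[k] = Σ_j u[j]·v[(k-j) mod 4]. y[0] = 2×3 + 4×4 + 2×3 + 1×3 = 31; y[1] = 2×3 + 4×3 + 2×4 + 1×3 = 29; y[2] = 2×3 + 4×3 + 2×3 + 1×4 = 28; y[3] = 2×4 + 4×3 + 2×3 + 1×3 = 29. Result: [31, 29, 28, 29]

[31, 29, 28, 29]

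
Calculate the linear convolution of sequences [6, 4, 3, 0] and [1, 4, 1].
y[0] = 6×1 = 6; y[1] = 6×4 + 4×1 = 28; y[2] = 6×1 + 4×4 + 3×1 = 25; y[3] = 4×1 + 3×4 + 0×1 = 16; y[4] = 3×1 + 0×4 = 3; y[5] = 0×1 = 0

[6, 28, 25, 16, 3, 0]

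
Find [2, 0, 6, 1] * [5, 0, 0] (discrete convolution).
y[0] = 2×5 = 10; y[1] = 2×0 + 0×5 = 0; y[2] = 2×0 + 0×0 + 6×5 = 30; y[3] = 0×0 + 6×0 + 1×5 = 5; y[4] = 6×0 + 1×0 = 0; y[5] = 1×0 = 0

[10, 0, 30, 5, 0, 0]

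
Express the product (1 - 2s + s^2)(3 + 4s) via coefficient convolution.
Ascending coefficients: a = [1, -2, 1], b = [3, 4]. c[0] = 1×3 = 3; c[1] = 1×4 + -2×3 = -2; c[2] = -2×4 + 1×3 = -5; c[3] = 1×4 = 4. Result coefficients: [3, -2, -5, 4] → 3 - 2s - 5s^2 + 4s^3

3 - 2s - 5s^2 + 4s^3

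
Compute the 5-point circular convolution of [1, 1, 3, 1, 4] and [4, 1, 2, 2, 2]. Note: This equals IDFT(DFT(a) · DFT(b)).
Either evaluate y[k] = Σ_j a[j]·b[(k-j) mod 5] directly, or use IDFT(DFT(a) · DFT(b)). y[0] = 1×4 + 1×2 + 3×2 + 1×2 + 4×1 = 18; y[1] = 1×1 + 1×4 + 3×2 + 1×2 + 4×2 = 21; y[2] = 1×2 + 1×1 + 3×4 + 1×2 + 4×2 = 25; y[3] = 1×2 + 1×2 + 3×1 + 1×4 + 4×2 = 19; y[4] = 1×2 + 1×2 + 3×2 + 1×1 + 4×4 = 27. Result: [18, 21, 25, 19, 27]

[18, 21, 25, 19, 27]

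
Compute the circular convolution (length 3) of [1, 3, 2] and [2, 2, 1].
Use y[k] = Σ_j a[j]·b[(k-j) mod 3]. y[0] = 1×2 + 3×1 + 2×2 = 9; y[1] = 1×2 + 3×2 + 2×1 = 10; y[2] = 1×1 + 3×2 + 2×2 = 11. Result: [9, 10, 11]

[9, 10, 11]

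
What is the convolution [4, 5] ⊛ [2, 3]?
y[0] = 4×2 = 8; y[1] = 4×3 + 5×2 = 22; y[2] = 5×3 = 15

[8, 22, 15]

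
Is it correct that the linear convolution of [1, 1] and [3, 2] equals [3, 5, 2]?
Recompute linear convolution of [1, 1] and [3, 2]: y[0] = 1×3 = 3; y[1] = 1×2 + 1×3 = 5; y[2] = 1×2 = 2 → [3, 5, 2]. Given [3, 5, 2] matches, so answer: Yes

Yes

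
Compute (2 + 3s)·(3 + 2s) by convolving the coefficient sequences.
Ascending coefficients: a = [2, 3], b = [3, 2]. c[0] = 2×3 = 6; c[1] = 2×2 + 3×3 = 13; c[2] = 3×2 = 6. Result coefficients: [6, 13, 6] → 6 + 13s + 6s^2

6 + 13s + 6s^2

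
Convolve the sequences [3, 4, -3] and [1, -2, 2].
y[0] = 3×1 = 3; y[1] = 3×-2 + 4×1 = -2; y[2] = 3×2 + 4×-2 + -3×1 = -5; y[3] = 4×2 + -3×-2 = 14; y[4] = -3×2 = -6

[3, -2, -5, 14, -6]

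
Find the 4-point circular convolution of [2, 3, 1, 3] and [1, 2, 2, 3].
Use y[k] = Σ_j f[j]·g[(k-j) mod 4]. y[0] = 2×1 + 3×3 + 1×2 + 3×2 = 19; y[1] = 2×2 + 3×1 + 1×3 + 3×2 = 16; y[2] = 2×2 + 3×2 + 1×1 + 3×3 = 20; y[3] = 2×3 + 3×2 + 1×2 + 3×1 = 17. Result: [19, 16, 20, 17]

[19, 16, 20, 17]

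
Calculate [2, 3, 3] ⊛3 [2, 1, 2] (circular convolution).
Use y[k] = Σ_j f[j]·g[(k-j) mod 3]. y[0] = 2×2 + 3×2 + 3×1 = 13; y[1] = 2×1 + 3×2 + 3×2 = 14; y[2] = 2×2 + 3×1 + 3×2 = 13. Result: [13, 14, 13]

[13, 14, 13]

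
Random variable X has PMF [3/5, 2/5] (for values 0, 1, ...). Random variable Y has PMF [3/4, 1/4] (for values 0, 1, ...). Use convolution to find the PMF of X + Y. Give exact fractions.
P(X+Y=k) = Σ_i P(X=i)·P(Y=k-i) — a convolution of [3/5, 2/5] and [3/4, 1/4]. P(X+Y=0) = (3/5)×(3/4) = 9/20; P(X+Y=1) = (3/5)×(1/4) + (2/5)×(3/4) = 3/20 + 3/10 = 9/20; P(X+Y=2) = (2/5)×(1/4) = 1/10. PMF: [9/20, 9/20, 1/10] (sums to 1 ✓)

[9/20, 9/20, 1/10]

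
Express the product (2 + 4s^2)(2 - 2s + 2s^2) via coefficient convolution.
Ascending coefficients: a = [2, 0, 4], b = [2, -2, 2]. c[0] = 2×2 = 4; c[1] = 2×-2 + 0×2 = -4; c[2] = 2×2 + 0×-2 + 4×2 = 12; c[3] = 0×2 + 4×-2 = -8; c[4] = 4×2 = 8. Result coefficients: [4, -4, 12, -8, 8] → 4 - 4s + 12s^2 - 8s^3 + 8s^4

4 - 4s + 12s^2 - 8s^3 + 8s^4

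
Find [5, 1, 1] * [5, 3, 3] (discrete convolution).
y[0] = 5×5 = 25; y[1] = 5×3 + 1×5 = 20; y[2] = 5×3 + 1×3 + 1×5 = 23; y[3] = 1×3 + 1×3 = 6; y[4] = 1×3 = 3

[25, 20, 23, 6, 3]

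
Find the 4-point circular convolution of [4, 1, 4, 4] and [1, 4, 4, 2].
Use y[k] = Σ_j x[j]·h[(k-j) mod 4]. y[0] = 4×1 + 1×2 + 4×4 + 4×4 = 38; y[1] = 4×4 + 1×1 + 4×2 + 4×4 = 41; y[2] = 4×4 + 1×4 + 4×1 + 4×2 = 32; y[3] = 4×2 + 1×4 + 4×4 + 4×1 = 32. Result: [38, 41, 32, 32]

[38, 41, 32, 32]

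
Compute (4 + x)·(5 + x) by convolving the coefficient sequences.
Ascending coefficients: a = [4, 1], b = [5, 1]. c[0] = 4×5 = 20; c[1] = 4×1 + 1×5 = 9; c[2] = 1×1 = 1. Result coefficients: [20, 9, 1] → 20 + 9x + x^2

20 + 9x + x^2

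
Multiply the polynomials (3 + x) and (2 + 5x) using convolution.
Ascending coefficients: a = [3, 1], b = [2, 5]. c[0] = 3×2 = 6; c[1] = 3×5 + 1×2 = 17; c[2] = 1×5 = 5. Result coefficients: [6, 17, 5] → 6 + 17x + 5x^2

6 + 17x + 5x^2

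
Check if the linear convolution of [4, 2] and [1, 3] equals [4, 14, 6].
Recompute linear convolution of [4, 2] and [1, 3]: y[0] = 4×1 = 4; y[1] = 4×3 + 2×1 = 14; y[2] = 2×3 = 6 → [4, 14, 6]. Given [4, 14, 6] matches, so answer: Yes

Yes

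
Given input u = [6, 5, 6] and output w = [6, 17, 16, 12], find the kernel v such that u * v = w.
Output length 4 = len(u) + len(v) - 1 ⇒ len(v) = 2. Solve v forward using v[k] = (w[k] - Σ_{i≥1} u[i]·v[k-i]) / u[0]: v[0] = w[0] / u[0] = 6 / 6 = 1; v[1] = (w[1] - 5×1) / u[0] = (17 - 5×1) / 6 = 2. So v = [1, 2]. Forward-check [6, 5, 6] * [1, 2]: w[0] = 6×1 = 6; w[1] = 6×2 + 5×1 = 17; w[2] = 5×2 + 6×1 = 16; w[3] = 6×2 = 12 → [6, 17, 16, 12] ✓

[1, 2]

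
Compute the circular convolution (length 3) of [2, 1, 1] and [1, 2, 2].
Use y[k] = Σ_j x[j]·h[(k-j) mod 3]. y[0] = 2×1 + 1×2 + 1×2 = 6; y[1] = 2×2 + 1×1 + 1×2 = 7; y[2] = 2×2 + 1×2 + 1×1 = 7. Result: [6, 7, 7]

[6, 7, 7]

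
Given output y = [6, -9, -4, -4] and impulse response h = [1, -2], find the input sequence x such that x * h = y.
Deconvolve y=[6, -9, -4, -4] by h=[1, -2]. Since h[0]=1, solve forward: x[0] = y[0] / 1 = 6; x[1] = (y[1] - 6×-2) / 1 = 3; x[2] = (y[2] - 3×-2) / 1 = 2. So x = [6, 3, 2]. Check by forward convolution: y[0] = 6×1 = 6; y[1] = 6×-2 + 3×1 = -9; y[2] = 3×-2 + 2×1 = -4; y[3] = 2×-2 = -4

[6, 3, 2]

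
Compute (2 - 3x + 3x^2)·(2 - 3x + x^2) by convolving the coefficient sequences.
Ascending coefficients: a = [2, -3, 3], b = [2, -3, 1]. c[0] = 2×2 = 4; c[1] = 2×-3 + -3×2 = -12; c[2] = 2×1 + -3×-3 + 3×2 = 17; c[3] = -3×1 + 3×-3 = -12; c[4] = 3×1 = 3. Result coefficients: [4, -12, 17, -12, 3] → 4 - 12x + 17x^2 - 12x^3 + 3x^4

4 - 12x + 17x^2 - 12x^3 + 3x^4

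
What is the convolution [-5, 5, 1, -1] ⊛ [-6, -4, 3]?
y[0] = -5×-6 = 30; y[1] = -5×-4 + 5×-6 = -10; y[2] = -5×3 + 5×-4 + 1×-6 = -41; y[3] = 5×3 + 1×-4 + -1×-6 = 17; y[4] = 1×3 + -1×-4 = 7; y[5] = -1×3 = -3

[30, -10, -41, 17, 7, -3]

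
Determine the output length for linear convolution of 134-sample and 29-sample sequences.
Linear/full convolution length: m + n - 1 = 134 + 29 - 1 = 162

162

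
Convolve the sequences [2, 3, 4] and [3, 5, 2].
y[0] = 2×3 = 6; y[1] = 2×5 + 3×3 = 19; y[2] = 2×2 + 3×5 + 4×3 = 31; y[3] = 3×2 + 4×5 = 26; y[4] = 4×2 = 8

[6, 19, 31, 26, 8]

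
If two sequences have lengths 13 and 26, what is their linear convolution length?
Linear/full convolution length: m + n - 1 = 13 + 26 - 1 = 38

38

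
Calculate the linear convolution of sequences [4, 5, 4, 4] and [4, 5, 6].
y[0] = 4×4 = 16; y[1] = 4×5 + 5×4 = 40; y[2] = 4×6 + 5×5 + 4×4 = 65; y[3] = 5×6 + 4×5 + 4×4 = 66; y[4] = 4×6 + 4×5 = 44; y[5] = 4×6 = 24

[16, 40, 65, 66, 44, 24]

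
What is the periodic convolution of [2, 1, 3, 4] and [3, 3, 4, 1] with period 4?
Use y[k] = Σ_j u[j]·v[(k-j) mod 4]. y[0] = 2×3 + 1×1 + 3×4 + 4×3 = 31; y[1] = 2×3 + 1×3 + 3×1 + 4×4 = 28; y[2] = 2×4 + 1×3 + 3×3 + 4×1 = 24; y[3] = 2×1 + 1×4 + 3×3 + 4×3 = 27. Result: [31, 28, 24, 27]

[31, 28, 24, 27]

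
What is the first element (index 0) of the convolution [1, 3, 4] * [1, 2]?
Use y[k] = Σ_i a[i]·b[k-i] at k=0. y[0] = 1×1 = 1

1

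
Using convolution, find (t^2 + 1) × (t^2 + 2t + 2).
Ascending coefficients: a = [1, 0, 1], b = [2, 2, 1]. c[0] = 1×2 = 2; c[1] = 1×2 + 0×2 = 2; c[2] = 1×1 + 0×2 + 1×2 = 3; c[3] = 0×1 + 1×2 = 2; c[4] = 1×1 = 1. Result coefficients: [2, 2, 3, 2, 1] → t^4 + 2t^3 + 3t^2 + 2t + 2

t^4 + 2t^3 + 3t^2 + 2t + 2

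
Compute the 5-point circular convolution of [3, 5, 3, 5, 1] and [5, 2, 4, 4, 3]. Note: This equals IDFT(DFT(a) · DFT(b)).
Either evaluate y[k] = Σ_j a[j]·b[(k-j) mod 5] directly, or use IDFT(DFT(a) · DFT(b)). y[0] = 3×5 + 5×3 + 3×4 + 5×4 + 1×2 = 64; y[1] = 3×2 + 5×5 + 3×3 + 5×4 + 1×4 = 64; y[2] = 3×4 + 5×2 + 3×5 + 5×3 + 1×4 = 56; y[3] = 3×4 + 5×4 + 3×2 + 5×5 + 1×3 = 66; y[4] = 3×3 + 5×4 + 3×4 + 5×2 + 1×5 = 56. Result: [64, 64, 56, 66, 56]

[64, 64, 56, 66, 56]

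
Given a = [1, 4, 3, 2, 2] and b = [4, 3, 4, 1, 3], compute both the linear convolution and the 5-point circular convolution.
Linear: y_lin[0] = 1×4 = 4; y_lin[1] = 1×3 + 4×4 = 19; y_lin[2] = 1×4 + 4×3 + 3×4 = 28; y_lin[3] = 1×1 + 4×4 + 3×3 + 2×4 = 34; y_lin[4] = 1×3 + 4×1 + 3×4 + 2×3 + 2×4 = 33; y_lin[5] = 4×3 + 3×1 + 2×4 + 2×3 = 29; y_lin[6] = 3×3 + 2×1 + 2×4 = 19; y_lin[7] = 2×3 + 2×1 = 8; y_lin[8] = 2×3 = 6 → [4, 19, 28, 34, 33, 29, 19, 8, 6]. Circular (length 5): y[0] = 1×4 + 4×3 + 3×1 + 2×4 + 2×3 = 33; y[1] = 1×3 + 4×4 + 3×3 + 2×1 + 2×4 = 38; y[2] = 1×4 + 4×3 + 3×4 + 2×3 + 2×1 = 36; y[3] = 1×1 + 4×4 + 3×3 + 2×4 + 2×3 = 40; y[4] = 1×3 + 4×1 + 3×4 + 2×3 + 2×4 = 33 → [33, 38, 36, 40, 33]

Linear: [4, 19, 28, 34, 33, 29, 19, 8, 6], Circular: [33, 38, 36, 40, 33]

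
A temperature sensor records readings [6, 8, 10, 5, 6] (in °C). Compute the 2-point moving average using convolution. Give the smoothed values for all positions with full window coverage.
2-point moving average kernel = [1, 1]. Apply in 'valid' mode (full window coverage): avg[0] = (6 + 8) / 2 = 7.0; avg[1] = (8 + 10) / 2 = 9.0; avg[2] = (10 + 5) / 2 = 7.5; avg[3] = (5 + 6) / 2 = 5.5. Smoothed values: [7.0, 9.0, 7.5, 5.5]

[7.0, 9.0, 7.5, 5.5]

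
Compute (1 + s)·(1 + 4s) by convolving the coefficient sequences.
Ascending coefficients: a = [1, 1], b = [1, 4]. c[0] = 1×1 = 1; c[1] = 1×4 + 1×1 = 5; c[2] = 1×4 = 4. Result coefficients: [1, 5, 4] → 1 + 5s + 4s^2

1 + 5s + 4s^2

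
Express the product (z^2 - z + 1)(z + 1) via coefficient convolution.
Ascending coefficients: a = [1, -1, 1], b = [1, 1]. c[0] = 1×1 = 1; c[1] = 1×1 + -1×1 = 0; c[2] = -1×1 + 1×1 = 0; c[3] = 1×1 = 1. Result coefficients: [1, 0, 0, 1] → z^3 + 1

z^3 + 1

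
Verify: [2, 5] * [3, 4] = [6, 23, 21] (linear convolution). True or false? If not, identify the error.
Recompute linear convolution of [2, 5] and [3, 4]: y[0] = 2×3 = 6; y[1] = 2×4 + 5×3 = 23; y[2] = 5×4 = 20 → [6, 23, 20]. Compare to given [6, 23, 21]: they differ at index 2: given 21, correct 20, so answer: No

No. Error at index 2: given 21, correct 20.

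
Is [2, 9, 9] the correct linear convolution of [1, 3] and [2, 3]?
Recompute linear convolution of [1, 3] and [2, 3]: y[0] = 1×2 = 2; y[1] = 1×3 + 3×2 = 9; y[2] = 3×3 = 9 → [2, 9, 9]. Given [2, 9, 9] matches, so answer: Yes

Yes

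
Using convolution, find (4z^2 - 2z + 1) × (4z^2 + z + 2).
Ascending coefficients: a = [1, -2, 4], b = [2, 1, 4]. c[0] = 1×2 = 2; c[1] = 1×1 + -2×2 = -3; c[2] = 1×4 + -2×1 + 4×2 = 10; c[3] = -2×4 + 4×1 = -4; c[4] = 4×4 = 16. Result coefficients: [2, -3, 10, -4, 16] → 16z^4 - 4z^3 + 10z^2 - 3z + 2

16z^4 - 4z^3 + 10z^2 - 3z + 2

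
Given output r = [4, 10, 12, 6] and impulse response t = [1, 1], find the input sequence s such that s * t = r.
Deconvolve r=[4, 10, 12, 6] by t=[1, 1]. Since t[0]=1, solve forward: s[0] = r[0] / 1 = 4; s[1] = (r[1] - 4×1) / 1 = 6; s[2] = (r[2] - 6×1) / 1 = 6. So s = [4, 6, 6]. Check by forward convolution: r[0] = 4×1 = 4; r[1] = 4×1 + 6×1 = 10; r[2] = 6×1 + 6×1 = 12; r[3] = 6×1 = 6

[4, 6, 6]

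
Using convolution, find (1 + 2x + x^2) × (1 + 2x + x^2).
Ascending coefficients: a = [1, 2, 1], b = [1, 2, 1]. c[0] = 1×1 = 1; c[1] = 1×2 + 2×1 = 4; c[2] = 1×1 + 2×2 + 1×1 = 6; c[3] = 2×1 + 1×2 = 4; c[4] = 1×1 = 1. Result coefficients: [1, 4, 6, 4, 1] → 1 + 4x + 6x^2 + 4x^3 + x^4

1 + 4x + 6x^2 + 4x^3 + x^4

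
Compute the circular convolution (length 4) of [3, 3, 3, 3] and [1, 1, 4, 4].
Use y[k] = Σ_j s[j]·t[(k-j) mod 4]. y[0] = 3×1 + 3×4 + 3×4 + 3×1 = 30; y[1] = 3×1 + 3×1 + 3×4 + 3×4 = 30; y[2] = 3×4 + 3×1 + 3×1 + 3×4 = 30; y[3] = 3×4 + 3×4 + 3×1 + 3×1 = 30. Result: [30, 30, 30, 30]

[30, 30, 30, 30]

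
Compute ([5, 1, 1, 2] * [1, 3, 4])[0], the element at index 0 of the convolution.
Use y[k] = Σ_i a[i]·b[k-i] at k=0. y[0] = 5×1 = 5

5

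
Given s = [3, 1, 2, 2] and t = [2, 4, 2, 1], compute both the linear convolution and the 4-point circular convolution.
Linear: y_lin[0] = 3×2 = 6; y_lin[1] = 3×4 + 1×2 = 14; y_lin[2] = 3×2 + 1×4 + 2×2 = 14; y_lin[3] = 3×1 + 1×2 + 2×4 + 2×2 = 17; y_lin[4] = 1×1 + 2×2 + 2×4 = 13; y_lin[5] = 2×1 + 2×2 = 6; y_lin[6] = 2×1 = 2 → [6, 14, 14, 17, 13, 6, 2]. Circular (length 4): y[0] = 3×2 + 1×1 + 2×2 + 2×4 = 19; y[1] = 3×4 + 1×2 + 2×1 + 2×2 = 20; y[2] = 3×2 + 1×4 + 2×2 + 2×1 = 16; y[3] = 3×1 + 1×2 + 2×4 + 2×2 = 17 → [19, 20, 16, 17]

Linear: [6, 14, 14, 17, 13, 6, 2], Circular: [19, 20, 16, 17]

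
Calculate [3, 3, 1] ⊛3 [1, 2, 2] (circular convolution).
Use y[k] = Σ_j u[j]·v[(k-j) mod 3]. y[0] = 3×1 + 3×2 + 1×2 = 11; y[1] = 3×2 + 3×1 + 1×2 = 11; y[2] = 3×2 + 3×2 + 1×1 = 13. Result: [11, 11, 13]

[11, 11, 13]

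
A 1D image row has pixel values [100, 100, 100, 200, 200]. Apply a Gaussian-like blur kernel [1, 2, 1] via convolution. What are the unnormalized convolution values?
Convolve image row [100, 100, 100, 200, 200] with kernel [1, 2, 1]: y[0] = 100×1 = 100; y[1] = 100×2 + 100×1 = 300; y[2] = 100×1 + 100×2 + 100×1 = 400; y[3] = 100×1 + 100×2 + 200×1 = 500; y[4] = 100×1 + 200×2 + 200×1 = 700; y[5] = 200×1 + 200×2 = 600; y[6] = 200×1 = 200 → [100, 300, 400, 500, 700, 600, 200]. Normalization factor = sum(kernel) = 4.

[100, 300, 400, 500, 700, 600, 200]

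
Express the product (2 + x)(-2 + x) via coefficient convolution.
Ascending coefficients: a = [2, 1], b = [-2, 1]. c[0] = 2×-2 = -4; c[1] = 2×1 + 1×-2 = 0; c[2] = 1×1 = 1. Result coefficients: [-4, 0, 1] → -4 + x^2

-4 + x^2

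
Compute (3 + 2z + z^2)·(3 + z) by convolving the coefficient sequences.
Ascending coefficients: a = [3, 2, 1], b = [3, 1]. c[0] = 3×3 = 9; c[1] = 3×1 + 2×3 = 9; c[2] = 2×1 + 1×3 = 5; c[3] = 1×1 = 1. Result coefficients: [9, 9, 5, 1] → 9 + 9z + 5z^2 + z^3

9 + 9z + 5z^2 + z^3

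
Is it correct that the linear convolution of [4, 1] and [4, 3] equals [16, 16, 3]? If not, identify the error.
Recompute linear convolution of [4, 1] and [4, 3]: y[0] = 4×4 = 16; y[1] = 4×3 + 1×4 = 16; y[2] = 1×3 = 3 → [16, 16, 3]. Given [16, 16, 3] matches, so answer: Yes

Yes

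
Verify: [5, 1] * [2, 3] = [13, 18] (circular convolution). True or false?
Recompute circular convolution of [5, 1] and [2, 3]: y[0] = 5×2 + 1×3 = 13; y[1] = 5×3 + 1×2 = 17 → [13, 17]. Compare to given [13, 18]: they differ at index 1: given 18, correct 17, so answer: No

No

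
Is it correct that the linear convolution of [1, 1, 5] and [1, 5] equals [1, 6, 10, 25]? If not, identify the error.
Recompute linear convolution of [1, 1, 5] and [1, 5]: y[0] = 1×1 = 1; y[1] = 1×5 + 1×1 = 6; y[2] = 1×5 + 5×1 = 10; y[3] = 5×5 = 25 → [1, 6, 10, 25]. Given [1, 6, 10, 25] matches, so answer: Yes

Yes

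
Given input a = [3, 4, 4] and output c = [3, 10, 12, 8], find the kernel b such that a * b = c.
Output length 4 = len(a) + len(b) - 1 ⇒ len(b) = 2. Solve b forward using b[k] = (c[k] - Σ_{i≥1} a[i]·b[k-i]) / a[0]: b[0] = c[0] / a[0] = 3 / 3 = 1; b[1] = (c[1] - 4×1) / a[0] = (10 - 4×1) / 3 = 2. So b = [1, 2]. Forward-check [3, 4, 4] * [1, 2]: c[0] = 3×1 = 3; c[1] = 3×2 + 4×1 = 10; c[2] = 4×2 + 4×1 = 12; c[3] = 4×2 = 8 → [3, 10, 12, 8] ✓

[1, 2]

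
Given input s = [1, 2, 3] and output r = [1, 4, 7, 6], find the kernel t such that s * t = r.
Output length 4 = len(s) + len(t) - 1 ⇒ len(t) = 2. Solve t forward using t[k] = (r[k] - Σ_{i≥1} s[i]·t[k-i]) / s[0]: t[0] = r[0] / s[0] = 1 / 1 = 1; t[1] = (r[1] - 2×1) / s[0] = (4 - 2×1) / 1 = 2. So t = [1, 2]. Forward-check [1, 2, 3] * [1, 2]: r[0] = 1×1 = 1; r[1] = 1×2 + 2×1 = 4; r[2] = 2×2 + 3×1 = 7; r[3] = 3×2 = 6 → [1, 4, 7, 6] ✓

[1, 2]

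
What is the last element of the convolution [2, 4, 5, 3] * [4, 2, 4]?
Use y[k] = Σ_i a[i]·b[k-i] at k=5. y[5] = 3×4 = 12

12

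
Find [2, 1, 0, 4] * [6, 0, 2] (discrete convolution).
y[0] = 2×6 = 12; y[1] = 2×0 + 1×6 = 6; y[2] = 2×2 + 1×0 + 0×6 = 4; y[3] = 1×2 + 0×0 + 4×6 = 26; y[4] = 0×2 + 4×0 = 0; y[5] = 4×2 = 8

[12, 6, 4, 26, 0, 8]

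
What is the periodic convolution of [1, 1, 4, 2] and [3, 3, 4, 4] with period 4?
Use y[k] = Σ_j f[j]·g[(k-j) mod 4]. y[0] = 1×3 + 1×4 + 4×4 + 2×3 = 29; y[1] = 1×3 + 1×3 + 4×4 + 2×4 = 30; y[2] = 1×4 + 1×3 + 4×3 + 2×4 = 27; y[3] = 1×4 + 1×4 + 4×3 + 2×3 = 26. Result: [29, 30, 27, 26]

[29, 30, 27, 26]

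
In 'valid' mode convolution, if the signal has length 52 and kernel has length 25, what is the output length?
'Valid' mode counts only positions where the kernel fully overlaps the signal: m - n + 1 = 52 - 25 + 1 = 28

28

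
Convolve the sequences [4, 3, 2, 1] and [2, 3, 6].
y[0] = 4×2 = 8; y[1] = 4×3 + 3×2 = 18; y[2] = 4×6 + 3×3 + 2×2 = 37; y[3] = 3×6 + 2×3 + 1×2 = 26; y[4] = 2×6 + 1×3 = 15; y[5] = 1×6 = 6

[8, 18, 37, 26, 15, 6]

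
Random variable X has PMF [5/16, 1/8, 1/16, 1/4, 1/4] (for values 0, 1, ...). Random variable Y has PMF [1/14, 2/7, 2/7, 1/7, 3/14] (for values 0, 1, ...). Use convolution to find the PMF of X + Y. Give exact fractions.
P(X+Y=k) = Σ_i P(X=i)·P(Y=k-i) — a convolution of [5/16, 1/8, 1/16, 1/4, 1/4] and [1/14, 2/7, 2/7, 1/7, 3/14]. P(X+Y=0) = (5/16)×(1/14) = 5/224; P(X+Y=1) = (5/16)×(2/7) + (1/8)×(1/14) = 5/56 + 1/112 = 11/112; P(X+Y=2) = (5/16)×(2/7) + (1/8)×(2/7) + (1/16)×(1/14) = 5/56 + 1/28 + 1/224 = 29/224; P(X+Y=3) = (5/16)×(1/7) + (1/8)×(2/7) + (1/16)×(2/7) + (1/4)×(1/14) = 5/112 + 1/28 + 1/56 + 1/56 = 13/112; P(X+Y=4) = (5/16)×(3/14) + (1/8)×(1/7) + (1/16)×(2/7) + (1/4)×(2/7) + (1/4)×(1/14) = 15/224 + 1/56 + 1/56 + 1/14 + 1/56 = 43/224; P(X+Y=5) = (1/8)×(3/14) + (1/16)×(1/7) + (1/4)×(2/7) + (1/4)×(2/7) = 3/112 + 1/112 + 1/14 + 1/14 = 5/28; P(X+Y=6) = (1/16)×(3/14) + (1/4)×(1/7) + (1/4)×(2/7) = 3/224 + 1/28 + 1/14 = 27/224; P(X+Y=7) = (1/4)×(3/14) + (1/4)×(1/7) = 3/56 + 1/28 = 5/56; P(X+Y=8) = (1/4)×(3/14) = 3/56. PMF: [5/224, 11/112, 29/224, 13/112, 43/224, 5/28, 27/224, 5/56, 3/56] (sums to 1 ✓)

[5/224, 11/112, 29/224, 13/112, 43/224, 5/28, 27/224, 5/56, 3/56]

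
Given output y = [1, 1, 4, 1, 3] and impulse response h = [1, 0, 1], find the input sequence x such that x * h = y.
Deconvolve y=[1, 1, 4, 1, 3] by h=[1, 0, 1]. Since h[0]=1, solve forward: x[0] = y[0] / 1 = 1; x[1] = (y[1] - 1×0) / 1 = 1; x[2] = (y[2] - 1×0 - 1×1) / 1 = 3. So x = [1, 1, 3]. Check by forward convolution: y[0] = 1×1 = 1; y[1] = 1×0 + 1×1 = 1; y[2] = 1×1 + 1×0 + 3×1 = 4; y[3] = 1×1 + 3×0 = 1; y[4] = 3×1 = 3

[1, 1, 3]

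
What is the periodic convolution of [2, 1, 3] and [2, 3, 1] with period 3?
Use y[k] = Σ_j x[j]·h[(k-j) mod 3]. y[0] = 2×2 + 1×1 + 3×3 = 14; y[1] = 2×3 + 1×2 + 3×1 = 11; y[2] = 2×1 + 1×3 + 3×2 = 11. Result: [14, 11, 11]

[14, 11, 11]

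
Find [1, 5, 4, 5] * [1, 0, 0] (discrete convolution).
y[0] = 1×1 = 1; y[1] = 1×0 + 5×1 = 5; y[2] = 1×0 + 5×0 + 4×1 = 4; y[3] = 5×0 + 4×0 + 5×1 = 5; y[4] = 4×0 + 5×0 = 0; y[5] = 5×0 = 0

[1, 5, 4, 5, 0, 0]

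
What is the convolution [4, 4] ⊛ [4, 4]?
y[0] = 4×4 = 16; y[1] = 4×4 + 4×4 = 32; y[2] = 4×4 = 16

[16, 32, 16]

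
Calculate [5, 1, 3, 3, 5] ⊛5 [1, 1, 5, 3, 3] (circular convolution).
Use y[k] = Σ_j f[j]·g[(k-j) mod 5]. y[0] = 5×1 + 1×3 + 3×3 + 3×5 + 5×1 = 37; y[1] = 5×1 + 1×1 + 3×3 + 3×3 + 5×5 = 49; y[2] = 5×5 + 1×1 + 3×1 + 3×3 + 5×3 = 53; y[3] = 5×3 + 1×5 + 3×1 + 3×1 + 5×3 = 41; y[4] = 5×3 + 1×3 + 3×5 + 3×1 + 5×1 = 41. Result: [37, 49, 53, 41, 41]

[37, 49, 53, 41, 41]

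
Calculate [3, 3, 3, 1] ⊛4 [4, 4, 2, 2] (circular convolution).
Use y[k] = Σ_j a[j]·b[(k-j) mod 4]. y[0] = 3×4 + 3×2 + 3×2 + 1×4 = 28; y[1] = 3×4 + 3×4 + 3×2 + 1×2 = 32; y[2] = 3×2 + 3×4 + 3×4 + 1×2 = 32; y[3] = 3×2 + 3×2 + 3×4 + 1×4 = 28. Result: [28, 32, 32, 28]

[28, 32, 32, 28]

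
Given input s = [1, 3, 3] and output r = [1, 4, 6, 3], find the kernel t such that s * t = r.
Output length 4 = len(s) + len(t) - 1 ⇒ len(t) = 2. Solve t forward using t[k] = (r[k] - Σ_{i≥1} s[i]·t[k-i]) / s[0]: t[0] = r[0] / s[0] = 1 / 1 = 1; t[1] = (r[1] - 3×1) / s[0] = (4 - 3×1) / 1 = 1. So t = [1, 1]. Forward-check [1, 3, 3] * [1, 1]: r[0] = 1×1 = 1; r[1] = 1×1 + 3×1 = 4; r[2] = 3×1 + 3×1 = 6; r[3] = 3×1 = 3 → [1, 4, 6, 3] ✓

[1, 1]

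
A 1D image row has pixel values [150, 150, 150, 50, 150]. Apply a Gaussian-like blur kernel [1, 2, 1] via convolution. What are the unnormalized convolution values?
Convolve image row [150, 150, 150, 50, 150] with kernel [1, 2, 1]: y[0] = 150×1 = 150; y[1] = 150×2 + 150×1 = 450; y[2] = 150×1 + 150×2 + 150×1 = 600; y[3] = 150×1 + 150×2 + 50×1 = 500; y[4] = 150×1 + 50×2 + 150×1 = 400; y[5] = 50×1 + 150×2 = 350; y[6] = 150×1 = 150 → [150, 450, 600, 500, 400, 350, 150]. Normalization factor = sum(kernel) = 4.

[150, 450, 600, 500, 400, 350, 150]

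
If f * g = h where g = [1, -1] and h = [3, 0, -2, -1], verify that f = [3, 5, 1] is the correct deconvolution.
Forward-compute [3, 5, 1] * [1, -1]: h[0] = 3×1 = 3; h[1] = 3×-1 + 5×1 = 2; h[2] = 5×-1 + 1×1 = -4; h[3] = 1×-1 = -1 → [3, 2, -4, -1]. Does not match given h = [3, 0, -2, -1].

Not verified. [3, 5, 1] * [1, -1] = [3, 2, -4, -1], which differs from [3, 0, -2, -1] at index 1.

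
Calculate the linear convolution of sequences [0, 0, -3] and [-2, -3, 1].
y[0] = 0×-2 = 0; y[1] = 0×-3 + 0×-2 = 0; y[2] = 0×1 + 0×-3 + -3×-2 = 6; y[3] = 0×1 + -3×-3 = 9; y[4] = -3×1 = -3

[0, 0, 6, 9, -3]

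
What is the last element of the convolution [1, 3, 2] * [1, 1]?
Use y[k] = Σ_i a[i]·b[k-i] at k=3. y[3] = 2×1 = 2

2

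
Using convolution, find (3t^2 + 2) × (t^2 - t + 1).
Ascending coefficients: a = [2, 0, 3], b = [1, -1, 1]. c[0] = 2×1 = 2; c[1] = 2×-1 + 0×1 = -2; c[2] = 2×1 + 0×-1 + 3×1 = 5; c[3] = 0×1 + 3×-1 = -3; c[4] = 3×1 = 3. Result coefficients: [2, -2, 5, -3, 3] → 3t^4 - 3t^3 + 5t^2 - 2t + 2

3t^4 - 3t^3 + 5t^2 - 2t + 2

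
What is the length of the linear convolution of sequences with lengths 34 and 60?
Linear/full convolution length: m + n - 1 = 34 + 60 - 1 = 93

93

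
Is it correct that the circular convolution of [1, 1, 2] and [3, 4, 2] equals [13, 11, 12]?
Recompute circular convolution of [1, 1, 2] and [3, 4, 2]: y[0] = 1×3 + 1×2 + 2×4 = 13; y[1] = 1×4 + 1×3 + 2×2 = 11; y[2] = 1×2 + 1×4 + 2×3 = 12 → [13, 11, 12]. Given [13, 11, 12] matches, so answer: Yes

Yes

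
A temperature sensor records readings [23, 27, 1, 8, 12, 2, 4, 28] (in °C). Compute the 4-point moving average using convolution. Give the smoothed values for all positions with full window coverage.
4-point moving average kernel = [1, 1, 1, 1]. Apply in 'valid' mode (full window coverage): avg[0] = (23 + 27 + 1 + 8) / 4 = 14.75; avg[1] = (27 + 1 + 8 + 12) / 4 = 12.0; avg[2] = (1 + 8 + 12 + 2) / 4 = 5.75; avg[3] = (8 + 12 + 2 + 4) / 4 = 6.5; avg[4] = (12 + 2 + 4 + 28) / 4 = 11.5. Smoothed values: [14.75, 12.0, 5.75, 6.5, 11.5]

[14.75, 12.0, 5.75, 6.5, 11.5]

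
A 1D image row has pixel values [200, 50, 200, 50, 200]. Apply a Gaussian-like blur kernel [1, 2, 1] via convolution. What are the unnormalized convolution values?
Convolve image row [200, 50, 200, 50, 200] with kernel [1, 2, 1]: y[0] = 200×1 = 200; y[1] = 200×2 + 50×1 = 450; y[2] = 200×1 + 50×2 + 200×1 = 500; y[3] = 50×1 + 200×2 + 50×1 = 500; y[4] = 200×1 + 50×2 + 200×1 = 500; y[5] = 50×1 + 200×2 = 450; y[6] = 200×1 = 200 → [200, 450, 500, 500, 500, 450, 200]. Normalization factor = sum(kernel) = 4.

[200, 450, 500, 500, 500, 450, 200]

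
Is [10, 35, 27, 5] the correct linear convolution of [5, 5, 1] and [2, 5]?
Recompute linear convolution of [5, 5, 1] and [2, 5]: y[0] = 5×2 = 10; y[1] = 5×5 + 5×2 = 35; y[2] = 5×5 + 1×2 = 27; y[3] = 1×5 = 5 → [10, 35, 27, 5]. Given [10, 35, 27, 5] matches, so answer: Yes

Yes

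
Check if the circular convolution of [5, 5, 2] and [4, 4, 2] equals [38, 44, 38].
Recompute circular convolution of [5, 5, 2] and [4, 4, 2]: y[0] = 5×4 + 5×2 + 2×4 = 38; y[1] = 5×4 + 5×4 + 2×2 = 44; y[2] = 5×2 + 5×4 + 2×4 = 38 → [38, 44, 38]. Given [38, 44, 38] matches, so answer: Yes

Yes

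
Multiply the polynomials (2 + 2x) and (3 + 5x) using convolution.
Ascending coefficients: a = [2, 2], b = [3, 5]. c[0] = 2×3 = 6; c[1] = 2×5 + 2×3 = 16; c[2] = 2×5 = 10. Result coefficients: [6, 16, 10] → 6 + 16x + 10x^2

6 + 16x + 10x^2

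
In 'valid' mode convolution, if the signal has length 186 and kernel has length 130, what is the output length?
'Valid' mode counts only positions where the kernel fully overlaps the signal: m - n + 1 = 186 - 130 + 1 = 57

57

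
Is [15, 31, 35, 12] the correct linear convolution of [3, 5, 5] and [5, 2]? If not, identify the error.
Recompute linear convolution of [3, 5, 5] and [5, 2]: y[0] = 3×5 = 15; y[1] = 3×2 + 5×5 = 31; y[2] = 5×2 + 5×5 = 35; y[3] = 5×2 = 10 → [15, 31, 35, 10]. Compare to given [15, 31, 35, 12]: they differ at index 3: given 12, correct 10, so answer: No

No. Error at index 3: given 12, correct 10.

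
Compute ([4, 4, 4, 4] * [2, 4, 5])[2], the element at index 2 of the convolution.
Use y[k] = Σ_i a[i]·b[k-i] at k=2. y[2] = 4×5 + 4×4 + 4×2 = 44

44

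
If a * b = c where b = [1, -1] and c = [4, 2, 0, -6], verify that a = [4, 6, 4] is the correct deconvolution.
Forward-compute [4, 6, 4] * [1, -1]: c[0] = 4×1 = 4; c[1] = 4×-1 + 6×1 = 2; c[2] = 6×-1 + 4×1 = -2; c[3] = 4×-1 = -4 → [4, 2, -2, -4]. Does not match given c = [4, 2, 0, -6].

Not verified. [4, 6, 4] * [1, -1] = [4, 2, -2, -4], which differs from [4, 2, 0, -6] at index 2.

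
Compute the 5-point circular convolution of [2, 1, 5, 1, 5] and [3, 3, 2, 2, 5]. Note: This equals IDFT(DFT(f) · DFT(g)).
Either evaluate y[k] = Σ_j f[j]·g[(k-j) mod 5] directly, or use IDFT(DFT(f) · DFT(g)). y[0] = 2×3 + 1×5 + 5×2 + 1×2 + 5×3 = 38; y[1] = 2×3 + 1×3 + 5×5 + 1×2 + 5×2 = 46; y[2] = 2×2 + 1×3 + 5×3 + 1×5 + 5×2 = 37; y[3] = 2×2 + 1×2 + 5×3 + 1×3 + 5×5 = 49; y[4] = 2×5 + 1×2 + 5×2 + 1×3 + 5×3 = 40. Result: [38, 46, 37, 49, 40]

[38, 46, 37, 49, 40]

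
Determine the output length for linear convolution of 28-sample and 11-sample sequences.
Linear/full convolution length: m + n - 1 = 28 + 11 - 1 = 38

38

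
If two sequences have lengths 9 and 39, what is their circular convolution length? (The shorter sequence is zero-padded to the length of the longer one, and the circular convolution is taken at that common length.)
Circular convolution (zero-padding the shorter input) has length max(m, n) = max(9, 39) = 39

39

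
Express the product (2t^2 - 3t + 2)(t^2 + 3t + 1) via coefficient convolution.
Ascending coefficients: a = [2, -3, 2], b = [1, 3, 1]. c[0] = 2×1 = 2; c[1] = 2×3 + -3×1 = 3; c[2] = 2×1 + -3×3 + 2×1 = -5; c[3] = -3×1 + 2×3 = 3; c[4] = 2×1 = 2. Result coefficients: [2, 3, -5, 3, 2] → 2t^4 + 3t^3 - 5t^2 + 3t + 2

2t^4 + 3t^3 - 5t^2 + 3t + 2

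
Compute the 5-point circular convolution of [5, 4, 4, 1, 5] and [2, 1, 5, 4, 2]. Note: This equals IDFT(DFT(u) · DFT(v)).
Either evaluate y[k] = Σ_j u[j]·v[(k-j) mod 5] directly, or use IDFT(DFT(u) · DFT(v)). y[0] = 5×2 + 4×2 + 4×4 + 1×5 + 5×1 = 44; y[1] = 5×1 + 4×2 + 4×2 + 1×4 + 5×5 = 50; y[2] = 5×5 + 4×1 + 4×2 + 1×2 + 5×4 = 59; y[3] = 5×4 + 4×5 + 4×1 + 1×2 + 5×2 = 56; y[4] = 5×2 + 4×4 + 4×5 + 1×1 + 5×2 = 57. Result: [44, 50, 59, 56, 57]

[44, 50, 59, 56, 57]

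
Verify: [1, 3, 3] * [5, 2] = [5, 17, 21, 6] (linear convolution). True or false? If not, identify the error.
Recompute linear convolution of [1, 3, 3] and [5, 2]: y[0] = 1×5 = 5; y[1] = 1×2 + 3×5 = 17; y[2] = 3×2 + 3×5 = 21; y[3] = 3×2 = 6 → [5, 17, 21, 6]. Given [5, 17, 21, 6] matches, so answer: Yes

Yes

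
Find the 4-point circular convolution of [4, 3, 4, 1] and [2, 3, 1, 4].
Use y[k] = Σ_j s[j]·t[(k-j) mod 4]. y[0] = 4×2 + 3×4 + 4×1 + 1×3 = 27; y[1] = 4×3 + 3×2 + 4×4 + 1×1 = 35; y[2] = 4×1 + 3×3 + 4×2 + 1×4 = 25; y[3] = 4×4 + 3×1 + 4×3 + 1×2 = 33. Result: [27, 35, 25, 33]

[27, 35, 25, 33]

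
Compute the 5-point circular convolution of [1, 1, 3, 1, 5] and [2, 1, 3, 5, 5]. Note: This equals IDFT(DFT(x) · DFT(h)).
Either evaluate y[k] = Σ_j x[j]·h[(k-j) mod 5] directly, or use IDFT(DFT(x) · DFT(h)). y[0] = 1×2 + 1×5 + 3×5 + 1×3 + 5×1 = 30; y[1] = 1×1 + 1×2 + 3×5 + 1×5 + 5×3 = 38; y[2] = 1×3 + 1×1 + 3×2 + 1×5 + 5×5 = 40; y[3] = 1×5 + 1×3 + 3×1 + 1×2 + 5×5 = 38; y[4] = 1×5 + 1×5 + 3×3 + 1×1 + 5×2 = 30. Result: [30, 38, 40, 38, 30]

[30, 38, 40, 38, 30]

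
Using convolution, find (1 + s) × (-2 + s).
Ascending coefficients: a = [1, 1], b = [-2, 1]. c[0] = 1×-2 = -2; c[1] = 1×1 + 1×-2 = -1; c[2] = 1×1 = 1. Result coefficients: [-2, -1, 1] → -2 - s + s^2

-2 - s + s^2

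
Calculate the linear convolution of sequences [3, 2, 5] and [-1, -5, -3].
y[0] = 3×-1 = -3; y[1] = 3×-5 + 2×-1 = -17; y[2] = 3×-3 + 2×-5 + 5×-1 = -24; y[3] = 2×-3 + 5×-5 = -31; y[4] = 5×-3 = -15

[-3, -17, -24, -31, -15]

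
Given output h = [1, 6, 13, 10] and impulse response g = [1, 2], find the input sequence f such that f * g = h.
Deconvolve h=[1, 6, 13, 10] by g=[1, 2]. Since g[0]=1, solve forward: f[0] = h[0] / 1 = 1; f[1] = (h[1] - 1×2) / 1 = 4; f[2] = (h[2] - 4×2) / 1 = 5. So f = [1, 4, 5]. Check by forward convolution: h[0] = 1×1 = 1; h[1] = 1×2 + 4×1 = 6; h[2] = 4×2 + 5×1 = 13; h[3] = 5×2 = 10

[1, 4, 5]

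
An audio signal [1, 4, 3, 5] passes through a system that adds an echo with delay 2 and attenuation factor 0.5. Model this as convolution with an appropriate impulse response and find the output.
Direct-path + delayed-attenuated-path model → impulse response h = [1, 0, 0.5] (1 at lag 0, 0.5 at lag 2). Output y[n] = x[n] + 0.5·x[n - 2] (with x[n] = 0 outside 0..3): y[0] = 1 + 0.5×0 = 1; y[1] = 4 + 0.5×0 = 4; y[2] = 3 + 0.5×1 = 3.5; y[3] = 5 + 0.5×4 = 7.0; y[4] = 0 + 0.5×3 = 1.5; y[5] = 0 + 0.5×5 = 2.5. So y = [1, 4, 3.5, 7.0, 1.5, 2.5]

[1, 4, 3.5, 7.0, 1.5, 2.5]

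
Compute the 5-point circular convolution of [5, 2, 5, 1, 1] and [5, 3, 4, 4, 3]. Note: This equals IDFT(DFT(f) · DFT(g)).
Either evaluate y[k] = Σ_j f[j]·g[(k-j) mod 5] directly, or use IDFT(DFT(f) · DFT(g)). y[0] = 5×5 + 2×3 + 5×4 + 1×4 + 1×3 = 58; y[1] = 5×3 + 2×5 + 5×3 + 1×4 + 1×4 = 48; y[2] = 5×4 + 2×3 + 5×5 + 1×3 + 1×4 = 58; y[3] = 5×4 + 2×4 + 5×3 + 1×5 + 1×3 = 51; y[4] = 5×3 + 2×4 + 5×4 + 1×3 + 1×5 = 51. Result: [58, 48, 58, 51, 51]

[58, 48, 58, 51, 51]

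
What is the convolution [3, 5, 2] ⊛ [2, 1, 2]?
y[0] = 3×2 = 6; y[1] = 3×1 + 5×2 = 13; y[2] = 3×2 + 5×1 + 2×2 = 15; y[3] = 5×2 + 2×1 = 12; y[4] = 2×2 = 4

[6, 13, 15, 12, 4]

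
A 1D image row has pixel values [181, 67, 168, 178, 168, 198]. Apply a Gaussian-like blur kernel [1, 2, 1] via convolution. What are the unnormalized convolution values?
Convolve image row [181, 67, 168, 178, 168, 198] with kernel [1, 2, 1]: y[0] = 181×1 = 181; y[1] = 181×2 + 67×1 = 429; y[2] = 181×1 + 67×2 + 168×1 = 483; y[3] = 67×1 + 168×2 + 178×1 = 581; y[4] = 168×1 + 178×2 + 168×1 = 692; y[5] = 178×1 + 168×2 + 198×1 = 712; y[6] = 168×1 + 198×2 = 564; y[7] = 198×1 = 198 → [181, 429, 483, 581, 692, 712, 564, 198]. Normalization factor = sum(kernel) = 4.

[181, 429, 483, 581, 692, 712, 564, 198]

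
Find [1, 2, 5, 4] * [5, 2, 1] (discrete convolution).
y[0] = 1×5 = 5; y[1] = 1×2 + 2×5 = 12; y[2] = 1×1 + 2×2 + 5×5 = 30; y[3] = 2×1 + 5×2 + 4×5 = 32; y[4] = 5×1 + 4×2 = 13; y[5] = 4×1 = 4

[5, 12, 30, 32, 13, 4]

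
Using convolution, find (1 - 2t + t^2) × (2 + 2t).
Ascending coefficients: a = [1, -2, 1], b = [2, 2]. c[0] = 1×2 = 2; c[1] = 1×2 + -2×2 = -2; c[2] = -2×2 + 1×2 = -2; c[3] = 1×2 = 2. Result coefficients: [2, -2, -2, 2] → 2 - 2t - 2t^2 + 2t^3

2 - 2t - 2t^2 + 2t^3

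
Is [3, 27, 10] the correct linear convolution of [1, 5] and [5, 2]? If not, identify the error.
Recompute linear convolution of [1, 5] and [5, 2]: y[0] = 1×5 = 5; y[1] = 1×2 + 5×5 = 27; y[2] = 5×2 = 10 → [5, 27, 10]. Compare to given [3, 27, 10]: they differ at index 0: given 3, correct 5, so answer: No

No. Error at index 0: given 3, correct 5.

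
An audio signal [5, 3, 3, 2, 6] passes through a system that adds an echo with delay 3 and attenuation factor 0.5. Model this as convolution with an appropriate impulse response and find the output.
Direct-path + delayed-attenuated-path model → impulse response h = [1, 0, 0, 0.5] (1 at lag 0, 0.5 at lag 3). Output y[n] = x[n] + 0.5·x[n - 3] (with x[n] = 0 outside 0..4): y[0] = 5 + 0.5×0 = 5; y[1] = 3 + 0.5×0 = 3; y[2] = 3 + 0.5×0 = 3; y[3] = 2 + 0.5×5 = 4.5; y[4] = 6 + 0.5×3 = 7.5; y[5] = 0 + 0.5×3 = 1.5; y[6] = 0 + 0.5×2 = 1.0; y[7] = 0 + 0.5×6 = 3.0. So y = [5, 3, 3, 4.5, 7.5, 1.5, 1.0, 3.0]

[5, 3, 3, 4.5, 7.5, 1.5, 1.0, 3.0]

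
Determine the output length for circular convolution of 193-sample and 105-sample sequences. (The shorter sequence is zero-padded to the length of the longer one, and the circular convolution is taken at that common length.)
Circular convolution (zero-padding the shorter input) has length max(m, n) = max(193, 105) = 193

193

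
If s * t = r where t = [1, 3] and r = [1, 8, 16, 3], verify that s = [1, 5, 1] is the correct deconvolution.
Forward-compute [1, 5, 1] * [1, 3]: r[0] = 1×1 = 1; r[1] = 1×3 + 5×1 = 8; r[2] = 5×3 + 1×1 = 16; r[3] = 1×3 = 3 → [1, 8, 16, 3]. Matches given r = [1, 8, 16, 3], so verified.

Verified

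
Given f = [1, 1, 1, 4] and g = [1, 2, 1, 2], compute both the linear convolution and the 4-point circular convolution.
Linear: y_lin[0] = 1×1 = 1; y_lin[1] = 1×2 + 1×1 = 3; y_lin[2] = 1×1 + 1×2 + 1×1 = 4; y_lin[3] = 1×2 + 1×1 + 1×2 + 4×1 = 9; y_lin[4] = 1×2 + 1×1 + 4×2 = 11; y_lin[5] = 1×2 + 4×1 = 6; y_lin[6] = 4×2 = 8 → [1, 3, 4, 9, 11, 6, 8]. Circular (length 4): y[0] = 1×1 + 1×2 + 1×1 + 4×2 = 12; y[1] = 1×2 + 1×1 + 1×2 + 4×1 = 9; y[2] = 1×1 + 1×2 + 1×1 + 4×2 = 12; y[3] = 1×2 + 1×1 + 1×2 + 4×1 = 9 → [12, 9, 12, 9]

Linear: [1, 3, 4, 9, 11, 6, 8], Circular: [12, 9, 12, 9]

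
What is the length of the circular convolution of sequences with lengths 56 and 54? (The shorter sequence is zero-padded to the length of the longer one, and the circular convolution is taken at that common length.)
Circular convolution (zero-padding the shorter input) has length max(m, n) = max(56, 54) = 56

56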